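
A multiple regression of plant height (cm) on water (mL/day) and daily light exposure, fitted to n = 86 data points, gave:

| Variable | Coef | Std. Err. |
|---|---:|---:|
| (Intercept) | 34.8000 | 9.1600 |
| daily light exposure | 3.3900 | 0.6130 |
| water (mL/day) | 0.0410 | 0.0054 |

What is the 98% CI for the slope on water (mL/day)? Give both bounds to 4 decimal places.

Read off: b = 0.0410, SE = 0.0054 for water (mL/day).
df = n − k − 1 = 86 − 2 − 1 = 83.
t* = t_{0.01, 83} = 2.372119.
Margin = t* × SE = 2.372119 × 0.0054 = 0.012809.
CI: 0.0410 ± 0.012809 → (0.0282, 0.0538).

(0.0282, 0.0538)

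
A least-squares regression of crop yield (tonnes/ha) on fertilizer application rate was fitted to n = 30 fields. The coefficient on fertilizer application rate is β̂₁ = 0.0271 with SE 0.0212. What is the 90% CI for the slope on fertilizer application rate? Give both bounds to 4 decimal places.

df = n − 2 = 30 − 2 = 28.
t* = t_{0.05, 28} = 1.701131.
Margin = t* × SE = 1.701131 × 0.0212 = 0.036064.
CI: 0.0271 ± 0.036064 → (-0.0090, 0.0632).
With 90% confidence, each one-unit increase in fertilizer application rate is associated with a change of between -0.0090 and 0.0632 tonnes/ha in crop yield.

(-0.0090, 0.0632)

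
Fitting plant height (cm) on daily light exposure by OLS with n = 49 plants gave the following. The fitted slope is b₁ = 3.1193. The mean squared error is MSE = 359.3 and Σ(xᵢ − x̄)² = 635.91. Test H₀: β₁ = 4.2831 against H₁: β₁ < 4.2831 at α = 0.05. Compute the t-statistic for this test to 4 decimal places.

t = -1.5483

SE(b₁) = √(MSE/Sₓₓ) = √(359.3/635.91) = 0.751676.
t = (3.1193 − 4.2831) / 0.751676 = -1.5483.
df = n − 2 = 47.
One-sided p ≈ 0.0641, which is ≥ 0.05, so fail to reject H₀.
The data do not give significant evidence that the true slope on daily light exposure is below 4.2831 cm per unit.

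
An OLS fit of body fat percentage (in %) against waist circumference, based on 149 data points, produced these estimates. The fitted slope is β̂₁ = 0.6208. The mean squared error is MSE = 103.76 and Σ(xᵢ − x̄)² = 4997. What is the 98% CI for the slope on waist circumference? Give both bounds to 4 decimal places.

(0.2819, 0.9597)

SE(β̂₁) = √(MSE/Sₓₓ) = √(103.76/4997) = 0.144099.
df = n − 2 = 147.
t* = t_{0.01, 147} = 2.351983.
Margin = t* × SE = 2.351983 × 0.144099 = 0.338918.
CI: 0.6208 ± 0.338918 → (0.2819, 0.9597).
With 98% confidence, each one-unit increase in waist circumference is associated with a change of between 0.2819 and 0.9597 % in body fat percentage.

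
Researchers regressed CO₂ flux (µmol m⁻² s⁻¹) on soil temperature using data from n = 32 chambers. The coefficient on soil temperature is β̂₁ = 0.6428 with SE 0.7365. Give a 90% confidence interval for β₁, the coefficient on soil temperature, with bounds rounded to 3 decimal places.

df = n − 2 = 32 − 2 = 30.
t* = t_{0.05, 30} = 1.697261.
Margin = t* × SE = 1.697261 × 0.7365 = 1.25003.
CI: 0.6428 ± 1.25003 → (-0.607, 1.893).
With 90% confidence, each one-unit increase in soil temperature is associated with a change of between -0.607 and 1.893 µmol m⁻² s⁻¹ in CO₂ flux.

(-0.607, 1.893)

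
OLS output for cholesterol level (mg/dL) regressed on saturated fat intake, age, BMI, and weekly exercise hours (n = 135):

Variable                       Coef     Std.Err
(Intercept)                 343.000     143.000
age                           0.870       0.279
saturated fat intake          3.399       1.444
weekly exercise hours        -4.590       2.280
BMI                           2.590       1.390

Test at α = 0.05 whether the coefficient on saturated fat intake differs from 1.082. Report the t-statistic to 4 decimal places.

Read off: b = 3.399, SE = 1.444 for saturated fat intake.
H₀: β₁ = 1.082 vs H₁: β₁ ≠ 1.082.
t = (3.399 − 1.082) / 1.444 = 1.6046.
df = n − k − 1 = 135 − 4 − 1 = 130.
Two-sided p ≈ 0.1110, which is ≥ 0.05, so fail to reject H₀.
The data are consistent with a true slope of 1.082 mg/dL per unit of saturated fat intake, holding the other predictors fixed.

t = 1.6046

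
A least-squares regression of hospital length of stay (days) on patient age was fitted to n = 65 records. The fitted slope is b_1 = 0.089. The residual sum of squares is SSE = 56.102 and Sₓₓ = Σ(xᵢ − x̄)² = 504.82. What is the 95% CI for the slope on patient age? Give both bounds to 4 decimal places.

(0.0051, 0.1729)

MSE = SSE/(n − 2) = 56.102/63 = 0.890508.
SE(b_1) = √(MSE/Sₓₓ) = √(0.890508/504.82) = 0.0420001.
df = n − 2 = 63.
t* = t_{0.025, 63} = 1.998341.
Margin = t* × SE = 1.998341 × 0.0420001 = 0.083931.
CI: 0.089 ± 0.083931 → (0.0051, 0.1729).
With 95% confidence, each one-unit increase in patient age is associated with a change of between 0.0051 and 0.1729 days in hospital length of stay.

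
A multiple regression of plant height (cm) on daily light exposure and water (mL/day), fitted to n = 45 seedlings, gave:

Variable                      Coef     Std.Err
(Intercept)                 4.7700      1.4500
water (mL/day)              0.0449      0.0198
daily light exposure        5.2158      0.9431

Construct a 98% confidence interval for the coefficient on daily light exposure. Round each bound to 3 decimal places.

(2.935, 7.497)

Read off: b = 5.2158, SE = 0.9431 for daily light exposure.
df = n − k − 1 = 45 − 2 − 1 = 42.
t* = t_{0.01, 42} = 2.41847.
Margin = t* × SE = 2.41847 × 0.9431 = 2.28086.
CI: 5.2158 ± 2.28086 → (2.935, 7.497).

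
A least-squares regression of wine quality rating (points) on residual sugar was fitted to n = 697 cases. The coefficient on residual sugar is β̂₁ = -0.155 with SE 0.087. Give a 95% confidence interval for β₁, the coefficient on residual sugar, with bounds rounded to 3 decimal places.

df = n − 2 = 697 − 2 = 695.
t* = t_{0.025, 695} = 1.963383.
Margin = t* × SE = 1.963383 × 0.087 = 0.17081.
CI: -0.155 ± 0.17081 → (-0.326, 0.016).
With 95% confidence, each one-unit increase in residual sugar is associated with a change of between -0.326 and 0.016 points in wine quality rating.

(-0.326, 0.016)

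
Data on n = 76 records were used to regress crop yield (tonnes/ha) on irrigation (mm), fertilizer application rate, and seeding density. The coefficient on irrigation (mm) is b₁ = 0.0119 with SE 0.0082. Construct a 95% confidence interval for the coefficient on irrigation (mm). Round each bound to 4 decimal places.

df = n − k − 1 = 76 − 3 − 1 = 72.
t* = t_{0.025, 72} = 1.993464.
Margin = t* × SE = 1.993464 × 0.0082 = 0.016346.
CI: 0.0119 ± 0.016346 → (-0.0044, 0.0282).
With 95% confidence, each one-unit increase in irrigation (mm) is associated with a change of between -0.0044 and 0.0282 tonnes/ha in crop yield, holding the other predictors fixed.

(-0.0044, 0.0282)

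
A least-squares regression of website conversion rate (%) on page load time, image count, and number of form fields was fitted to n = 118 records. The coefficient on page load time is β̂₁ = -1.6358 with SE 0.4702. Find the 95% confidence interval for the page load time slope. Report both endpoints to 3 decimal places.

(-2.567, -0.704)

df = n − k − 1 = 118 − 3 − 1 = 114.
t* = t_{0.025, 114} = 1.980992.
Margin = t* × SE = 1.980992 × 0.4702 = 0.93146.
CI: -1.6358 ± 0.93146 → (-2.567, -0.704).
With 95% confidence, each one-unit increase in page load time is associated with a change of between -2.567 and -0.704 % in website conversion rate, holding the other predictors fixed.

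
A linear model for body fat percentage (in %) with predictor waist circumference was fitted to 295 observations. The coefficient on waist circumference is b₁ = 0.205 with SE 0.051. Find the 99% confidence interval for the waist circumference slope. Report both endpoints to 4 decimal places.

(0.0728, 0.3372)

df = n − 2 = 295 − 2 = 293.
t* = t_{0.005, 293} = 2.592713.
Margin = t* × SE = 2.592713 × 0.051 = 0.132228.
CI: 0.205 ± 0.132228 → (0.0728, 0.3372).
With 99% confidence, each one-unit increase in waist circumference is associated with a change of between 0.0728 and 0.3372 % in body fat percentage.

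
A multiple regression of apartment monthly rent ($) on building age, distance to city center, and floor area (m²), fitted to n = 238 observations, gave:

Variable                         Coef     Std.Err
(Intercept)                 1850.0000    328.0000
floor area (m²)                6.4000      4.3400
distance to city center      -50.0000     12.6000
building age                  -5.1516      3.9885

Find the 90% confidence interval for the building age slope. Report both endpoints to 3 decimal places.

(-11.738, 1.435)

Read off: b = -5.1516, SE = 3.9885 for building age.
df = n − k − 1 = 238 − 3 − 1 = 234.
t* = t_{0.05, 234} = 1.651391.
Margin = t* × SE = 1.651391 × 3.9885 = 6.58657.
CI: -5.1516 ± 6.58657 → (-11.738, 1.435).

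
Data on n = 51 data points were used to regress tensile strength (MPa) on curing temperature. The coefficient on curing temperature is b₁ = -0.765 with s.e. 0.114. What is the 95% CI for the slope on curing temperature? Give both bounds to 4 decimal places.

df = n − 2 = 51 − 2 = 49.
t* = t_{0.025, 49} = 2.009575.
Margin = t* × SE = 2.009575 × 0.114 = 0.229092.
CI: -0.765 ± 0.229092 → (-0.9941, -0.5359).
With 95% confidence, each one-unit increase in curing temperature is associated with a change of between -0.9941 and -0.5359 MPa in tensile strength.

(-0.9941, -0.5359)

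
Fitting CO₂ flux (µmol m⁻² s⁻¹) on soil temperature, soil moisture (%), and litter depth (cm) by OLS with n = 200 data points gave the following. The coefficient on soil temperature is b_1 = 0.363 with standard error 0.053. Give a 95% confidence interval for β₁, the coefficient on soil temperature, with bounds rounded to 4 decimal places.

df = n − k − 1 = 200 − 3 − 1 = 196.
t* = t_{0.025, 196} = 1.972141.
Margin = t* × SE = 1.972141 × 0.053 = 0.104523.
CI: 0.363 ± 0.104523 → (0.2585, 0.4675).
With 95% confidence, each one-unit increase in soil temperature is associated with a change of between 0.2585 and 0.4675 µmol m⁻² s⁻¹ in CO₂ flux, holding the other predictors fixed.

(0.2585, 0.4675)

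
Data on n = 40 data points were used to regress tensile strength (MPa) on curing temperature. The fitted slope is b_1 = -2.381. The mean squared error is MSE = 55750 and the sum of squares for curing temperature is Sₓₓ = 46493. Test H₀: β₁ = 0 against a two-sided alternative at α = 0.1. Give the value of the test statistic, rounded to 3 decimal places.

t = -2.174

SE(b_1) = √(MSE/Sₓₓ) = √(55750/46493) = 1.09504.
t = -2.381 / 1.09504 = -2.174.
df = n − 2 = 38.
Two-sided p ≈ 0.0360, which is < 0.1, so reject H₀.
There is evidence that curing temperature is associated with tensile strength.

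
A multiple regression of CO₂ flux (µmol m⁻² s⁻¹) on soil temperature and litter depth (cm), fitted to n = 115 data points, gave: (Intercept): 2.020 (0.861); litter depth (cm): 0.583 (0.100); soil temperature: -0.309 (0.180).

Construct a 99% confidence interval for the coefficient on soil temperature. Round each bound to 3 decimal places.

(-0.781, 0.163)

Read off: b = -0.309, SE = 0.180 for soil temperature.
df = n − k − 1 = 115 − 2 − 1 = 112.
t* = t_{0.005, 112} = 2.62044.
Margin = t* × SE = 2.62044 × 0.180 = 0.47168.
CI: -0.309 ± 0.47168 → (-0.781, 0.163).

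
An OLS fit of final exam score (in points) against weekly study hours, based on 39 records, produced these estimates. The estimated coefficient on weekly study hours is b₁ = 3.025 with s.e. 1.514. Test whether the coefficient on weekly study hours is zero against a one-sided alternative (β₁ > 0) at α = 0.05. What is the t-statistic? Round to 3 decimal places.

H₀: β₁ = 0 vs H₁: β₁ > 0.
t = (b₁ − β₁⁰)/SE = 3.025 / 1.514 = 1.998.
df = n − 2 = 39 − 2 = 37.
One-sided p ≈ 0.0266, which is < 0.05, so reject H₀.
There is evidence that the true slope on weekly study hours is positive.

t = 1.998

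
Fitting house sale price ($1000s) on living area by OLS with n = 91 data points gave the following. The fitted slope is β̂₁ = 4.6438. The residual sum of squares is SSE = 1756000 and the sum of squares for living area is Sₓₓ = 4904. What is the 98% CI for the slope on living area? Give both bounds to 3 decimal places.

MSE = SSE/(n − 2) = 1756000/89 = 19730.3.
SE(β̂₁) = √(MSE/Sₓₓ) = √(19730.3/4904) = 2.00582.
df = n − 2 = 89.
t* = t_{0.01, 89} = 2.368979.
Margin = t* × SE = 2.368979 × 2.00582 = 4.75175.
CI: 4.6438 ± 4.75175 → (-0.108, 9.396).
With 98% confidence, each one-unit increase in living area is associated with a change of between -0.108 and 9.396 $1000s in house sale price.

(-0.108, 9.396)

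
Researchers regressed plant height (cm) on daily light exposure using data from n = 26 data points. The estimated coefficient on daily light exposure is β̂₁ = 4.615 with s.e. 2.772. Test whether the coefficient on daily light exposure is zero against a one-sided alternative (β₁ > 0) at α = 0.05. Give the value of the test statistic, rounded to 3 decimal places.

H₀: β₁ = 0 vs H₁: β₁ > 0.
t = (β̂₁ − β₁⁰)/SE = 4.615 / 2.772 = 1.665.
df = n − 2 = 26 − 2 = 24.
One-sided p ≈ 0.0545, which is ≥ 0.05, so fail to reject H₀.
The data do not give significant evidence that the true slope on daily light exposure is positive.

t = 1.665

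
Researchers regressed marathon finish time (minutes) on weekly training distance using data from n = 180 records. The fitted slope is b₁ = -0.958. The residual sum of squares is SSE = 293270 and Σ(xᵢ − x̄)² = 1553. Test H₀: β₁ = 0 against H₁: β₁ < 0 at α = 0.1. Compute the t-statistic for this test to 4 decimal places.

MSE = SSE/(n − 2) = 293270/178 = 1647.58.
SE(b₁) = √(MSE/Sₓₓ) = √(1647.58/1553) = 1.03.
t = -0.958 / 1.03 = -0.9301.
df = n − 2 = 178.
One-sided p ≈ 0.1768, which is ≥ 0.1, so fail to reject H₀.
The data do not give significant evidence that the true slope on weekly training distance is negative.

t = -0.9301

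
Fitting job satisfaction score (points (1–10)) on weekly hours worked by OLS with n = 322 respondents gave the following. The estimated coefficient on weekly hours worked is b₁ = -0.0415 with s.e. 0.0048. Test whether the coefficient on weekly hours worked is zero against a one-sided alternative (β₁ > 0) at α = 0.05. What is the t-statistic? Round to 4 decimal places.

t = -8.6458

H₀: β₁ = 0 vs H₁: β₁ > 0.
t = (b₁ − β₁⁰)/SE = -0.0415 / 0.0048 = -8.6458.
df = n − 2 = 322 − 2 = 320.
One-sided p ≈ 1.0000, which is ≥ 0.05, so fail to reject H₀.
The data do not give significant evidence that the true slope on weekly hours worked is positive.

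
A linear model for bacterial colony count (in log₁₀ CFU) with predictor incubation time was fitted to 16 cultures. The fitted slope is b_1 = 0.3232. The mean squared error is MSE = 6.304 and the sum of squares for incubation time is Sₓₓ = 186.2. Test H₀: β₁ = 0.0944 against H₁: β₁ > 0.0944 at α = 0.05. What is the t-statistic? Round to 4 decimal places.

SE(b_1) = √(MSE/Sₓₓ) = √(6.304/186.2) = 0.184.
t = (0.3232 − 0.0944) / 0.184 = 1.2435.
df = n − 2 = 14.
One-sided p ≈ 0.1171, which is ≥ 0.05, so fail to reject H₀.
The data do not give significant evidence that the true slope on incubation time exceeds 0.0944 log₁₀ CFU per unit.

t = 1.2435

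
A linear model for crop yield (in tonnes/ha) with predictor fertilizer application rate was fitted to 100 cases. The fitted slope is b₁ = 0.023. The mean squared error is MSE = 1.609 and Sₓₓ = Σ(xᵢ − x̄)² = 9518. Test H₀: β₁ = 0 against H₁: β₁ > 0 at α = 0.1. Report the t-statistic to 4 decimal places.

SE(b₁) = √(MSE/Sₓₓ) = √(1.609/9518) = 0.0130019.
t = 0.023 / 0.0130019 = 1.7690.
df = n − 2 = 98.
One-sided p ≈ 0.0400, which is < 0.1, so reject H₀.
There is evidence that the true slope on fertilizer application rate is positive.

t = 1.7690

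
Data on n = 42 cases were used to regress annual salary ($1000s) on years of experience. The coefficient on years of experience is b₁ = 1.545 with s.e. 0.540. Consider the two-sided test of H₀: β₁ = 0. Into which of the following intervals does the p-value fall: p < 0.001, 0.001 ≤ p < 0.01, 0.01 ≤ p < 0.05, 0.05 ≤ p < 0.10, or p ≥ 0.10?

0.001 ≤ p < 0.01

t = 1.545 / 0.540 = 2.861.
df = n − 2 = 42 − 2 = 40.
Two-sided p = 2·P(T_{40} > |t|) ≈ 0.0067.
So 0.001 ≤ p < 0.01.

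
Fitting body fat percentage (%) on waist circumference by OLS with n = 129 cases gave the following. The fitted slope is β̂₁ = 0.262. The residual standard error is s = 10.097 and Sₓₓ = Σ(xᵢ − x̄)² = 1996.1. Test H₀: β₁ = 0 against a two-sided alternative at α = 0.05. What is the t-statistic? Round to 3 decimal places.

SE(β̂₁) = s/√Sₓₓ = 10.097/√1996.1 = 0.225996.
t = 0.262 / 0.225996 = 1.159.
df = n − 2 = 127.
Two-sided p ≈ 0.2485, which is ≥ 0.05, so fail to reject H₀.
The data do not give significant evidence of an association between waist circumference and body fat percentage.

t = 1.159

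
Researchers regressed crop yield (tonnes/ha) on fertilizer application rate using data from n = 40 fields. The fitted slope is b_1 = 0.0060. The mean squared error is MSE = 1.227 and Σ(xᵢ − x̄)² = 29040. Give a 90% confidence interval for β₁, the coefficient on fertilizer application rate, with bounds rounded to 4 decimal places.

(-0.0050, 0.0170)

SE(b_1) = √(MSE/Sₓₓ) = √(1.227/29040) = 0.00650016.
df = n − 2 = 38.
t* = t_{0.05, 38} = 1.685954.
Margin = t* × SE = 1.685954 × 0.00650016 = 0.010959.
CI: 0.0060 ± 0.010959 → (-0.0050, 0.0170).
With 90% confidence, each one-unit increase in fertilizer application rate is associated with a change of between -0.0050 and 0.0170 tonnes/ha in crop yield.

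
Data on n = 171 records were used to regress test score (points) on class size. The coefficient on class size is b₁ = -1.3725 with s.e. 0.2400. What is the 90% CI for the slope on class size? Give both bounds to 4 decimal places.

df = n − 2 = 171 − 2 = 169.
t* = t_{0.05, 169} = 1.65392.
Margin = t* × SE = 1.65392 × 0.2400 = 0.396941.
CI: -1.3725 ± 0.396941 → (-1.7694, -0.9756).
With 90% confidence, each one-unit increase in class size is associated with a change of between -1.7694 and -0.9756 points in test score.

(-1.7694, -0.9756)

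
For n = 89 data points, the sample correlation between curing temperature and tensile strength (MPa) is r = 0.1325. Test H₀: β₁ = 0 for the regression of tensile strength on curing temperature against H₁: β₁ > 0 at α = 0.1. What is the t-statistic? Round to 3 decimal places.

t = 1.247

t = r·√(n − 2)/√(1 − r²) = 0.1325·√87/√0.982444 = 1.247.
df = n − 2 = 87.
One-sided p ≈ 0.1079, which is ≥ 0.1, so fail to reject H₀.
The data do not give significant evidence of a linear association between curing temperature and tensile strength.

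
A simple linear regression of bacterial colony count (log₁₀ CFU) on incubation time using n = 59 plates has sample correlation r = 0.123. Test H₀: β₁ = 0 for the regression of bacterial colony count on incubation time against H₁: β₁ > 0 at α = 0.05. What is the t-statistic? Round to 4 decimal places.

t = 0.9357

t = r·√(n − 2)/√(1 − r²) = 0.123·√57/√0.984871 = 0.9357.
df = n − 2 = 57.
One-sided p ≈ 0.1767, which is ≥ 0.05, so fail to reject H₀.
The data do not give significant evidence of a linear association between incubation time and bacterial colony count.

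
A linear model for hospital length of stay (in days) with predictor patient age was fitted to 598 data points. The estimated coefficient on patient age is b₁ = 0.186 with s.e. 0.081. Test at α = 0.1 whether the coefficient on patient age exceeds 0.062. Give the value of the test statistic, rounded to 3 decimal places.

H₀: β₁ = 0.062 vs H₁: β₁ > 0.062.
t = (b₁ − β₁⁰)/SE = (0.186 − 0.062) / 0.081 = 1.531.
df = n − 2 = 598 − 2 = 596.
One-sided p ≈ 0.0632, which is < 0.1, so reject H₀.
There is evidence that the true slope on patient age exceeds 0.062 days per unit.

t = 1.531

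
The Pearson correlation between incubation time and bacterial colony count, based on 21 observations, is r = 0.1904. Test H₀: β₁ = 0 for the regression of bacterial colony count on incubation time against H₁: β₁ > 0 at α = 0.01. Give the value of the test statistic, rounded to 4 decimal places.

t = 0.8454

t = r·√(n − 2)/√(1 − r²) = 0.1904·√19/√0.963748 = 0.8454.
df = n − 2 = 19.
One-sided p ≈ 0.2042, which is ≥ 0.01, so fail to reject H₀.
The data do not give significant evidence of a linear association between incubation time and bacterial colony count.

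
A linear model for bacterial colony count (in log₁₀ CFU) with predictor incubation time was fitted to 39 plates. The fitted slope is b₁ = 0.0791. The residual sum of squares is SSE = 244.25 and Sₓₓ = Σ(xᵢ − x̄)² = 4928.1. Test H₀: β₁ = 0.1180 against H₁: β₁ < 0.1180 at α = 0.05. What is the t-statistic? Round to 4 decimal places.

MSE = SSE/(n − 2) = 244.25/37 = 6.60135.
SE(b₁) = √(MSE/Sₓₓ) = √(6.60135/4928.1) = 0.0365996.
t = (0.0791 − 0.1180) / 0.0365996 = -1.0629.
df = n − 2 = 37.
One-sided p ≈ 0.1474, which is ≥ 0.05, so fail to reject H₀.
The data do not give significant evidence that the true slope on incubation time is below 0.1180 log₁₀ CFU per unit.

t = -1.0629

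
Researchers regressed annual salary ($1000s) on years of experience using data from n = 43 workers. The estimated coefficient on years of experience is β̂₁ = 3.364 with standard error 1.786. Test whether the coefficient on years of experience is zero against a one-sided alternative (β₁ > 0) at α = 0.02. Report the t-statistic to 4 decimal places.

t = 1.8835

H₀: β₁ = 0 vs H₁: β₁ > 0.
t = (β̂₁ − β₁⁰)/SE = 3.364 / 1.786 = 1.8835.
df = n − 2 = 43 − 2 = 41.
One-sided p ≈ 0.0334, which is ≥ 0.02, so fail to reject H₀.
The data do not give significant evidence that the true slope on years of experience is positive.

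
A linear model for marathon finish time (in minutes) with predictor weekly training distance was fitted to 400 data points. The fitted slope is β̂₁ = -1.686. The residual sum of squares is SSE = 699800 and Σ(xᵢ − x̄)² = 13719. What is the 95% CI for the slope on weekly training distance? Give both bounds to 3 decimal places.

MSE = SSE/(n − 2) = 699800/398 = 1758.29.
SE(β̂₁) = √(MSE/Sₓₓ) = √(1758.29/13719) = 0.358001.
df = n − 2 = 398.
t* = t_{0.025, 398} = 1.965942.
Margin = t* × SE = 1.965942 × 0.358001 = 0.70381.
CI: -1.686 ± 0.70381 → (-2.390, -0.982).
With 95% confidence, each one-unit increase in weekly training distance is associated with a change of between -2.390 and -0.982 minutes in marathon finish time.

(-2.390, -0.982)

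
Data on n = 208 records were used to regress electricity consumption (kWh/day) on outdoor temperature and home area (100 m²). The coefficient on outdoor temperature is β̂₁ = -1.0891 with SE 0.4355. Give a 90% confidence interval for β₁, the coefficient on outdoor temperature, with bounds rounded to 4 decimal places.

(-1.8087, -0.3695)

df = n − k − 1 = 208 − 2 − 1 = 205.
t* = t_{0.05, 205} = 1.652321.
Margin = t* × SE = 1.652321 × 0.4355 = 0.719586.
CI: -1.0891 ± 0.719586 → (-1.8087, -0.3695).
With 90% confidence, each one-unit increase in outdoor temperature is associated with a change of between -1.8087 and -0.3695 kWh/day in electricity consumption, holding the other predictors fixed.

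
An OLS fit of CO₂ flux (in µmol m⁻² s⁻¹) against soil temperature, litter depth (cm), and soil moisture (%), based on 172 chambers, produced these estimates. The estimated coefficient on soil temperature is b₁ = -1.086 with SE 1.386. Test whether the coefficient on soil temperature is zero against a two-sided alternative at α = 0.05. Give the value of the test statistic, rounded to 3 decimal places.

H₀: β₁ = 0 vs H₁: β₁ ≠ 0.
t = (b₁ − β₁⁰)/SE = -1.086 / 1.386 = -0.784.
df = n − k − 1 = 172 − 3 − 1 = 168.
Two-sided p ≈ 0.4344, which is ≥ 0.05, so fail to reject H₀.
The data do not give significant evidence of an association between soil temperature and CO₂ flux, after adjusting for the other predictors.

t = -0.784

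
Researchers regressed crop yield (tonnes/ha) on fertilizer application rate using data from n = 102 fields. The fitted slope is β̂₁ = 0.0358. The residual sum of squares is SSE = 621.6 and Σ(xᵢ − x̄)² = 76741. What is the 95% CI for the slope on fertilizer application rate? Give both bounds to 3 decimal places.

(0.018, 0.054)

MSE = SSE/(n − 2) = 621.6/100 = 6.216.
SE(β̂₁) = √(MSE/Sₓₓ) = √(6.216/76741) = 0.00899998.
df = n − 2 = 100.
t* = t_{0.025, 100} = 1.983972.
Margin = t* × SE = 1.983972 × 0.00899998 = 0.01786.
CI: 0.0358 ± 0.01786 → (0.018, 0.054).
With 95% confidence, each one-unit increase in fertilizer application rate is associated with a change of between 0.018 and 0.054 tonnes/ha in crop yield.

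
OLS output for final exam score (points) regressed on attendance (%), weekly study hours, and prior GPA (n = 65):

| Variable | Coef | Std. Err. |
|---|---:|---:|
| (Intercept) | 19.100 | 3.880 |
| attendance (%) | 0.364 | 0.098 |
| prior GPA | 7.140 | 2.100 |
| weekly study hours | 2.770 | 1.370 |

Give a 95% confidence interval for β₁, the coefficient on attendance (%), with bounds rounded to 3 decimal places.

Read off: b = 0.364, SE = 0.098 for attendance (%).
df = n − k − 1 = 65 − 3 − 1 = 61.
t* = t_{0.025, 61} = 1.999624.
Margin = t* × SE = 1.999624 × 0.098 = 0.19596.
CI: 0.364 ± 0.19596 → (0.168, 0.560).

(0.168, 0.560)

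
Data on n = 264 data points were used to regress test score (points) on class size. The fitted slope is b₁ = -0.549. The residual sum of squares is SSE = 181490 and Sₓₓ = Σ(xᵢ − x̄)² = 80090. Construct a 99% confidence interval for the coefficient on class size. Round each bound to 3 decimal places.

MSE = SSE/(n − 2) = 181490/262 = 692.71.
SE(b₁) = √(MSE/Sₓₓ) = √(692.71/80090) = 0.0930008.
df = n − 2 = 262.
t* = t_{0.005, 262} = 2.594724.
Margin = t* × SE = 2.594724 × 0.0930008 = 0.24131.
CI: -0.549 ± 0.24131 → (-0.790, -0.308).
With 99% confidence, each one-unit increase in class size is associated with a change of between -0.790 and -0.308 points in test score.

(-0.790, -0.308)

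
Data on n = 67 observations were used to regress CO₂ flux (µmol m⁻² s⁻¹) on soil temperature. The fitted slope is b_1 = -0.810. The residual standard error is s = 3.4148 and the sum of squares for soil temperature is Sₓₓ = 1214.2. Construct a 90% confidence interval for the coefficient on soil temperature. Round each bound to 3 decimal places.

SE(b_1) = s/√Sₓₓ = 3.4148/√1214.2 = 0.0979987.
df = n − 2 = 65.
t* = t_{0.05, 65} = 1.668636.
Margin = t* × SE = 1.668636 × 0.0979987 = 0.16352.
CI: -0.810 ± 0.16352 → (-0.974, -0.646).
With 90% confidence, each one-unit increase in soil temperature is associated with a change of between -0.974 and -0.646 µmol m⁻² s⁻¹ in CO₂ flux.

(-0.974, -0.646)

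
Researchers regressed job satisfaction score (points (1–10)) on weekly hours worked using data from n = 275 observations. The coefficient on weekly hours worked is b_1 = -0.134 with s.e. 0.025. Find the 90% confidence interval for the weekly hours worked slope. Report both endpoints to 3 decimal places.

df = n − 2 = 275 − 2 = 273.
t* = t_{0.05, 273} = 1.650454.
Margin = t* × SE = 1.650454 × 0.025 = 0.04126.
CI: -0.134 ± 0.04126 → (-0.175, -0.093).
With 90% confidence, each one-unit increase in weekly hours worked is associated with a change of between -0.175 and -0.093 points (1–10) in job satisfaction score.

(-0.175, -0.093)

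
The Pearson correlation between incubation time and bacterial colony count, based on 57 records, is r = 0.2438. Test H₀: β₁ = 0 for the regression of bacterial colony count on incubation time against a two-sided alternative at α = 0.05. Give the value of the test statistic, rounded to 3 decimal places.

t = r·√(n − 2)/√(1 − r²) = 0.2438·√55/√0.940562 = 1.864.
df = n − 2 = 55.
Two-sided p ≈ 0.0676, which is ≥ 0.05, so fail to reject H₀.
The data do not give significant evidence of a linear association between incubation time and bacterial colony count.

t = 1.864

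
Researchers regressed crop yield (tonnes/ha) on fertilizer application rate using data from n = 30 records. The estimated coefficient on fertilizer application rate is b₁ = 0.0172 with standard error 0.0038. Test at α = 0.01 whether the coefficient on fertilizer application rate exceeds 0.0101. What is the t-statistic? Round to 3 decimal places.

H₀: β₁ = 0.0101 vs H₁: β₁ > 0.0101.
t = (b₁ − β₁⁰)/SE = (0.0172 − 0.0101) / 0.0038 = 1.868.
df = n − 2 = 30 − 2 = 28.
One-sided p ≈ 0.0361, which is ≥ 0.01, so fail to reject H₀.
The data do not give significant evidence that the true slope on fertilizer application rate exceeds 0.0101 tonnes/ha per unit.

t = 1.868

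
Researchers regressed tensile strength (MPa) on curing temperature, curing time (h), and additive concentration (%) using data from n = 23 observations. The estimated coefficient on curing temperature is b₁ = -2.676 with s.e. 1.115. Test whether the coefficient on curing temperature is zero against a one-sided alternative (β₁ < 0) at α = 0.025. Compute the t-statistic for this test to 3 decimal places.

t = -2.400

H₀: β₁ = 0 vs H₁: β₁ < 0.
t = (b₁ − β₁⁰)/SE = -2.676 / 1.115 = -2.400.
df = n − k − 1 = 23 − 3 − 1 = 19.
One-sided p ≈ 0.0134, which is < 0.025, so reject H₀.
There is evidence that the true slope on curing temperature is negative, holding the other predictors fixed.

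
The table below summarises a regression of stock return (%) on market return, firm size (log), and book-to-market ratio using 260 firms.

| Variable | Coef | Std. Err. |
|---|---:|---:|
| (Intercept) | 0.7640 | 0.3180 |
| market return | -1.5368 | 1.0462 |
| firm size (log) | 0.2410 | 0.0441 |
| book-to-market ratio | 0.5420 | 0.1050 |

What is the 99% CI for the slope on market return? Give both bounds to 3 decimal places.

Read off: b = -1.5368, SE = 1.0462 for market return.
df = n − k − 1 = 260 − 3 − 1 = 256.
t* = t_{0.005, 256} = 2.59517.
Margin = t* × SE = 2.59517 × 1.0462 = 2.71507.
CI: -1.5368 ± 2.71507 → (-4.252, 1.178).

(-4.252, 1.178)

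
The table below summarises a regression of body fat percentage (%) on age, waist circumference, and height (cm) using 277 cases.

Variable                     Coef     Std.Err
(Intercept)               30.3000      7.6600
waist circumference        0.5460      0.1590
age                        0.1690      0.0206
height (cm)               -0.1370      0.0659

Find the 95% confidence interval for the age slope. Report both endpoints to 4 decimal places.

Read off: b = 0.1690, SE = 0.0206 for age.
df = n − k − 1 = 277 − 3 − 1 = 273.
t* = t_{0.025, 273} = 1.968692.
Margin = t* × SE = 1.968692 × 0.0206 = 0.040555.
CI: 0.1690 ± 0.040555 → (0.1284, 0.2096).

(0.1284, 0.2096)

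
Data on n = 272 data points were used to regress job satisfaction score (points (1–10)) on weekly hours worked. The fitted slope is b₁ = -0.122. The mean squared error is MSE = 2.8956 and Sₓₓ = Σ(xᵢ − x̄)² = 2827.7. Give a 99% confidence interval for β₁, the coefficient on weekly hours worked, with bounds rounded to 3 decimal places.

SE(b₁) = √(MSE/Sₓₓ) = √(2.8956/2827.7) = 0.0320002.
df = n − 2 = 270.
t* = t_{0.005, 270} = 2.594161.
Margin = t* × SE = 2.594161 × 0.0320002 = 0.08301.
CI: -0.122 ± 0.08301 → (-0.205, -0.039).
With 99% confidence, each one-unit increase in weekly hours worked is associated with a change of between -0.205 and -0.039 points (1–10) in job satisfaction score.

(-0.205, -0.039)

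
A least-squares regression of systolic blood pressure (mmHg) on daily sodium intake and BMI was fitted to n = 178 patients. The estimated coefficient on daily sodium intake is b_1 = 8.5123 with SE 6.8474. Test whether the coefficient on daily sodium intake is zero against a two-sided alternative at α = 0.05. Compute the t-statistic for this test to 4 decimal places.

H₀: β₁ = 0 vs H₁: β₁ ≠ 0.
t = (b_1 − β₁⁰)/SE = 8.5123 / 6.8474 = 1.2431.
df = n − k − 1 = 178 − 2 − 1 = 175.
Two-sided p ≈ 0.2155, which is ≥ 0.05, so fail to reject H₀.
The data do not give significant evidence of an association between daily sodium intake and systolic blood pressure, after adjusting for the other predictors.

t = 1.2431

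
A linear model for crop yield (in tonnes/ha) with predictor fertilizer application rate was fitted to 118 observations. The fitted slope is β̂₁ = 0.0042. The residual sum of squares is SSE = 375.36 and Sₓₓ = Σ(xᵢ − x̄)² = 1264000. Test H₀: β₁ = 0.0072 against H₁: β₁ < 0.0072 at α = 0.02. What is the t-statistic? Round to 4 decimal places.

t = -1.8750

MSE = SSE/(n − 2) = 375.36/116 = 3.23586.
SE(β̂₁) = √(MSE/Sₓₓ) = √(3.23586/1264000) = 0.00160001.
t = (0.0042 − 0.0072) / 0.00160001 = -1.8750.
df = n − 2 = 116.
One-sided p ≈ 0.0317, which is ≥ 0.02, so fail to reject H₀.
The data do not give significant evidence that the true slope on fertilizer application rate is below 0.0072 tonnes/ha per unit.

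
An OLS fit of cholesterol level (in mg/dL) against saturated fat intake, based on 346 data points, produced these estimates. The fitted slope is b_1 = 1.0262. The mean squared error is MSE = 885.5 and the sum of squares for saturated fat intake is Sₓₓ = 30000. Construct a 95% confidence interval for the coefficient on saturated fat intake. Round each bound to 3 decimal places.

SE(b_1) = √(MSE/Sₓₓ) = √(885.5/30000) = 0.171804.
df = n − 2 = 344.
t* = t_{0.025, 344} = 1.966884.
Margin = t* × SE = 1.966884 × 0.171804 = 0.33792.
CI: 1.0262 ± 0.33792 → (0.688, 1.364).
With 95% confidence, each one-unit increase in saturated fat intake is associated with a change of between 0.688 and 1.364 mg/dL in cholesterol level.

(0.688, 1.364)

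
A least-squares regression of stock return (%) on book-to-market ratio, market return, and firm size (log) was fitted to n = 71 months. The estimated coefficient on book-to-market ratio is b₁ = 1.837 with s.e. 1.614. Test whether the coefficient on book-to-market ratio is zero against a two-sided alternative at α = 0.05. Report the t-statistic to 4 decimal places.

t = 1.1382

H₀: β₁ = 0 vs H₁: β₁ ≠ 0.
t = (b₁ − β₁⁰)/SE = 1.837 / 1.614 = 1.1382.
df = n − k − 1 = 71 − 3 − 1 = 67.
Two-sided p ≈ 0.2591, which is ≥ 0.05, so fail to reject H₀.
The data do not give significant evidence of an association between book-to-market ratio and stock return, after adjusting for the other predictors.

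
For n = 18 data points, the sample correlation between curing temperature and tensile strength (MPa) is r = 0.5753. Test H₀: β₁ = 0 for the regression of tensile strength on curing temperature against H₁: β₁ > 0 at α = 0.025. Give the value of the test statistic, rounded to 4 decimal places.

t = 2.8134

t = r·√(n − 2)/√(1 − r²) = 0.5753·√16/√0.66903 = 2.8134.
df = n − 2 = 16.
One-sided p ≈ 0.0062, which is < 0.025, so reject H₀.
There is evidence of a linear association between curing temperature and tensile strength.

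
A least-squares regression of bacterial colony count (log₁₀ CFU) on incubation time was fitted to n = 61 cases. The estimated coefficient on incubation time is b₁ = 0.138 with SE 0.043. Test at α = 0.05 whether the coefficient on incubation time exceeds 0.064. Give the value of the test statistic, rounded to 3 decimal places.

t = 1.721

H₀: β₁ = 0.064 vs H₁: β₁ > 0.064.
t = (b₁ − β₁⁰)/SE = (0.138 − 0.064) / 0.043 = 1.721.
df = n − 2 = 61 − 2 = 59.
One-sided p ≈ 0.0453, which is < 0.05, so reject H₀.
There is evidence that the true slope on incubation time exceeds 0.064 log₁₀ CFU per unit.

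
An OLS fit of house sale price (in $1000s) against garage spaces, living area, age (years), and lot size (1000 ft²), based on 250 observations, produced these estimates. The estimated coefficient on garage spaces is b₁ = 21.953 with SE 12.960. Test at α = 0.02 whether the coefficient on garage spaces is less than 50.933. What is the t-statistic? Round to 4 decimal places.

H₀: β₁ = 50.933 vs H₁: β₁ < 50.933.
t = (b₁ − β₁⁰)/SE = (21.953 − 50.933) / 12.960 = -2.2361.
df = n − k − 1 = 250 − 4 − 1 = 245.
One-sided p ≈ 0.0131, which is < 0.02, so reject H₀.
There is evidence that the true slope on garage spaces is below 50.933 $1000s per unit, holding the other predictors fixed.

t = -2.2361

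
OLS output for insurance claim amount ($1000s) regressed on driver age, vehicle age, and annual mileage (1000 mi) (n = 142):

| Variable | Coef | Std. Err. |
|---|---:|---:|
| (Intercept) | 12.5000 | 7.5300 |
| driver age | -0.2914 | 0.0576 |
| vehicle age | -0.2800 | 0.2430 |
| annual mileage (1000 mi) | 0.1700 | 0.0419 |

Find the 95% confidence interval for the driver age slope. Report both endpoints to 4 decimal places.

(-0.4053, -0.1775)

Read off: b = -0.2914, SE = 0.0576 for driver age.
df = n − k − 1 = 142 − 3 − 1 = 138.
t* = t_{0.025, 138} = 1.977304.
Margin = t* × SE = 1.977304 × 0.0576 = 0.113893.
CI: -0.2914 ± 0.113893 → (-0.4053, -0.1775).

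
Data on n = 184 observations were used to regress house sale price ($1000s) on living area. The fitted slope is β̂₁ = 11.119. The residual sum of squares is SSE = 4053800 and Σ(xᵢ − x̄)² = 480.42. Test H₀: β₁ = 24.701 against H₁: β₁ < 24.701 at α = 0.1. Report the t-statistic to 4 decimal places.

MSE = SSE/(n − 2) = 4053800/182 = 22273.6.
SE(β̂₁) = √(MSE/Sₓₓ) = √(22273.6/480.42) = 6.80902.
t = (11.119 − 24.701) / 6.80902 = -1.9947.
df = n − 2 = 182.
One-sided p ≈ 0.0238, which is < 0.1, so reject H₀.
There is evidence that the true slope on living area is below 24.701 $1000s per unit.

t = -1.9947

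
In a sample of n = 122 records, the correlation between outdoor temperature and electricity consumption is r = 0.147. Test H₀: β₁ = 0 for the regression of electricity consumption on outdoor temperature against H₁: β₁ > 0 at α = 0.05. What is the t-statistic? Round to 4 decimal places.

t = r·√(n − 2)/√(1 − r²) = 0.147·√120/√0.978391 = 1.6280.
df = n − 2 = 120.
One-sided p ≈ 0.0531, which is ≥ 0.05, so fail to reject H₀.
The data do not give significant evidence of a linear association between outdoor temperature and electricity consumption.

t = 1.6280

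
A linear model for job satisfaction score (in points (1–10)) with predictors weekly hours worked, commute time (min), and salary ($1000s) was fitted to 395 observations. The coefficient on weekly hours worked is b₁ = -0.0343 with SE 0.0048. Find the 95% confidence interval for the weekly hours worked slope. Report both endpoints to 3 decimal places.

(-0.044, -0.025)

df = n − k − 1 = 395 − 3 − 1 = 391.
t* = t_{0.025, 391} = 1.96605.
Margin = t* × SE = 1.96605 × 0.0048 = 0.00944.
CI: -0.0343 ± 0.00944 → (-0.044, -0.025).
With 95% confidence, each one-unit increase in weekly hours worked is associated with a change of between -0.044 and -0.025 points (1–10) in job satisfaction score, holding the other predictors fixed.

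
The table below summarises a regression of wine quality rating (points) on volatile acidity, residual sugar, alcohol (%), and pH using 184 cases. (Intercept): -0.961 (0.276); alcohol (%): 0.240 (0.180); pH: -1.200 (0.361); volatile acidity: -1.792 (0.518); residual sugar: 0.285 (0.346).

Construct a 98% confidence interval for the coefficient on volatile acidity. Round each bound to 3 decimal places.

(-3.008, -0.576)

Read off: b = -1.792, SE = 0.518 for volatile acidity.
df = n − k − 1 = 184 − 4 − 1 = 179.
t* = t_{0.01, 179} = 2.34736.
Margin = t* × SE = 2.34736 × 0.518 = 1.21593.
CI: -1.792 ± 1.21593 → (-3.008, -0.576).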